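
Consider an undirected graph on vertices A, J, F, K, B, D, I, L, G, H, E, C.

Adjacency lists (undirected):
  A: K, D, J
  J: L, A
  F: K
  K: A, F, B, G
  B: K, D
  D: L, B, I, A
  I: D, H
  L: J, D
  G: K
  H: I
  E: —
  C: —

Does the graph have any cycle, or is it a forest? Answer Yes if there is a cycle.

DFS, tracking each vertex's parent; an edge to a visited non-parent vertex closes a cycle.
Start from F:
visit F (parent –)
  visit K (parent F)
    visit A (parent K)
      A–K: parent, skip
      visit D (parent A)
        visit L (parent D)
          visit J (parent L)
            J–L: parent, skip
            J–A: A visited and ≠ parent → cycle
Cycle: A – D – L – J – A.

Yes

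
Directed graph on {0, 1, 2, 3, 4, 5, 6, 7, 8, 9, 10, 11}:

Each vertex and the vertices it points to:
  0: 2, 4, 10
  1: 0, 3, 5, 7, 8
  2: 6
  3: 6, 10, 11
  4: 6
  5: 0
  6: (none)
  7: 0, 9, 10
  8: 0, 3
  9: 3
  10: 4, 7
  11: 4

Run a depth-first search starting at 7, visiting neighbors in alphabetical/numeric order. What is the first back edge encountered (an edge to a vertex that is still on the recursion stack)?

10→7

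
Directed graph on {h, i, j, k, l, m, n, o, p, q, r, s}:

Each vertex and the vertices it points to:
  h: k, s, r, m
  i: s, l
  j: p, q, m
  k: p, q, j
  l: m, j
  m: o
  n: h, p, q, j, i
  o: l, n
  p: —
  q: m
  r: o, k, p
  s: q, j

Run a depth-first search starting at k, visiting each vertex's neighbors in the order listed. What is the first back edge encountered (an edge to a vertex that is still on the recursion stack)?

DFS from k (visiting each vertex's neighbors in the order listed); mark gray on enter, black on exit:
k gray
  p gray
  p black
  q gray
    m gray
      o gray
        l gray
          l→m: m is gray → back edge
First back edge: l → m.

l→m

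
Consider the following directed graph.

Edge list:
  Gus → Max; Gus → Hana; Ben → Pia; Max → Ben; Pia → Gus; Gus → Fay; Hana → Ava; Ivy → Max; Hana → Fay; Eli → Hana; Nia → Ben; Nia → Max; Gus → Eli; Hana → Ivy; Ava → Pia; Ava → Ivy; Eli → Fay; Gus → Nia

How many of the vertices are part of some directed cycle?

A vertex is on a directed cycle iff it belongs to a strongly connected component of size ≥ 2 (or has a self-loop).
The vertices on cycles are {Ava, Ben, Eli, Gus, Ivy, Max, Nia, Pia, Hana} — 9 in total.

9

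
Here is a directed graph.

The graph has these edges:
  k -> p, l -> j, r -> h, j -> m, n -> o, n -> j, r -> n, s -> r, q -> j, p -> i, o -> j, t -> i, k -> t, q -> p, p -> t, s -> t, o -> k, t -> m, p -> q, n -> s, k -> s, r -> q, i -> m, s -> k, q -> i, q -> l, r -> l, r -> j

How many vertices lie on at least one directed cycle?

7

A vertex is on a directed cycle iff it belongs to a strongly connected component of size ≥ 2 (or has a self-loop).
The vertices on cycles are {k, n, o, p, q, r, s} — 7 in total.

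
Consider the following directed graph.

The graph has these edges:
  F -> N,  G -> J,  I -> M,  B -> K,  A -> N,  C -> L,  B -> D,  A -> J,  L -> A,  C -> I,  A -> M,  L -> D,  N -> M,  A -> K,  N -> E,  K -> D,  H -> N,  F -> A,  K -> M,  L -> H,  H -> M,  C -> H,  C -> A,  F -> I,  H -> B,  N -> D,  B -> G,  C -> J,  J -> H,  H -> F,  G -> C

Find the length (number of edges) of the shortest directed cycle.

4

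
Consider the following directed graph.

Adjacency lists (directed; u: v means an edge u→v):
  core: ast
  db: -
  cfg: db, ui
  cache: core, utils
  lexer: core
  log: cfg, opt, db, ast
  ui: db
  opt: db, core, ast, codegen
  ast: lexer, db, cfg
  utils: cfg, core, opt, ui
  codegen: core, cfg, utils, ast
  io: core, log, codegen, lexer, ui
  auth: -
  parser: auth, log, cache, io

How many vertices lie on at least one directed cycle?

A vertex is on a directed cycle iff it belongs to a strongly connected component of size ≥ 2 (or has a self-loop).
The vertices on cycles are {ast, opt, core, lexer, utils, codegen} — 6 in total.

6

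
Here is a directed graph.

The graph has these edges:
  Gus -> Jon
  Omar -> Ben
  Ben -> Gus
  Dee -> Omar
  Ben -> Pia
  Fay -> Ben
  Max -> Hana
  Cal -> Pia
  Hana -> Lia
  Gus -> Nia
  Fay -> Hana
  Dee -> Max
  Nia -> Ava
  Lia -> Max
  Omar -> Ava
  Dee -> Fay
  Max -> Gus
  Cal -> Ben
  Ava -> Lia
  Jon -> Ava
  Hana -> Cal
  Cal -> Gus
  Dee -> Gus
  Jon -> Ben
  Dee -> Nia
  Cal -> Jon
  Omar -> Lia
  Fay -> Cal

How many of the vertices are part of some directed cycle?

9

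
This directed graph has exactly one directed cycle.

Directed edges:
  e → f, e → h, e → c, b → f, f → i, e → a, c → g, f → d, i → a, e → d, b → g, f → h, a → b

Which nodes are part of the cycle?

DFS with gray/black marking from f:
f gray
  h gray
  h black
  i gray
    a gray
      b gray
        g gray
        g black
        b→f: f is gray → back edge
Back edge closes the cycle f → i → a → b → f; its vertices are {a, b, f, i}.

a, b, f, i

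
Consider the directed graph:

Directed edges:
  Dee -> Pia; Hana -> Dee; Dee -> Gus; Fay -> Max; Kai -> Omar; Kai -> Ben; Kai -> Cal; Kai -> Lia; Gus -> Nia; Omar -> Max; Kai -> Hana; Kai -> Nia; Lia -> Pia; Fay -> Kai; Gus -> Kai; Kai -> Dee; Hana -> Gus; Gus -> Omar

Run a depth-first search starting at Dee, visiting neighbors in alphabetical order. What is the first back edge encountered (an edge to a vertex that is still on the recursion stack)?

DFS from Dee (visiting neighbors in alphabetical order); mark gray on enter, black on exit:
Dee gray
  Gus gray
    Kai gray
      Ben gray
      Ben black
      Cal gray
      Cal black
      Kai→Dee: Dee is gray → back edge
First back edge: Kai → Dee.

Kai->Dee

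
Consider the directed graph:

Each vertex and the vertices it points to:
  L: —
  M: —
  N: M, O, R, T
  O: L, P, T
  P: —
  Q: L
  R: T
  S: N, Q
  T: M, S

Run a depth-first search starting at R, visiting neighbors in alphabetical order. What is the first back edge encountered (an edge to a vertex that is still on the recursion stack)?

O->T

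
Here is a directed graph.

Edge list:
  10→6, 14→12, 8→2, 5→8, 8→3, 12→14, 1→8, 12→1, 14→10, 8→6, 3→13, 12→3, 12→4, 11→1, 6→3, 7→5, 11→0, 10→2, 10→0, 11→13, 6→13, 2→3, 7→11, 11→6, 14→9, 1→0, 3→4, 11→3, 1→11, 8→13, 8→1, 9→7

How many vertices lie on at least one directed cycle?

5

A vertex is on a directed cycle iff it belongs to a strongly connected component of size ≥ 2 (or has a self-loop).
The vertices on cycles are {1, 8, 11, 12, 14} — 5 in total.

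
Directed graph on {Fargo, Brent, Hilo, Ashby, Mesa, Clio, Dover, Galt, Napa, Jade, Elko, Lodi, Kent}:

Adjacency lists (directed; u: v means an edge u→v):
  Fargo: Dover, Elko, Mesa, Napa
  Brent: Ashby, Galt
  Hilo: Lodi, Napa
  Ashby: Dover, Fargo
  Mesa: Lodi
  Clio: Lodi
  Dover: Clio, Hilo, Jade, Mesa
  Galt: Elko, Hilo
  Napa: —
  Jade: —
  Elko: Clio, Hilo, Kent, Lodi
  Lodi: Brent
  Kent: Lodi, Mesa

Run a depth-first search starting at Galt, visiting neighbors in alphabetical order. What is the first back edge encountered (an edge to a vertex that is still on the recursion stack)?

Dover->Clio

DFS from Galt (visiting neighbors in alphabetical order); mark gray on enter, black on exit:
Galt gray
  Elko gray
    Clio gray
      Lodi gray
        Brent gray
          Ashby gray
            Dover gray
              Dover→Clio: Clio is gray → back edge
First back edge: Dover → Clio.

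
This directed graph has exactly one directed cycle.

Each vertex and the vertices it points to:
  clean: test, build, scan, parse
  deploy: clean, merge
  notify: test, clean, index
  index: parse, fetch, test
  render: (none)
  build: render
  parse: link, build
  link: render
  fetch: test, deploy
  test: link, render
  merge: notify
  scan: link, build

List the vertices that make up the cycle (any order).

fetch, index, merge, deploy, notify

DFS with gray/black marking from index:
index gray
  parse gray
    link gray
      render gray
      render black
    link black
    build gray
      build→render: render black — skip
    build black
  parse black
  fetch gray
    test gray
      test→link: link black — skip
      test→render: render black — skip
    test black
    deploy gray
      clean gray
        clean→test: test black — skip
        clean→build: build black — skip
        scan gray
          scan→link: link black — skip
          scan→build: build black — skip
        scan black
        clean→parse: parse black — skip
      clean black
      merge gray
        notify gray
          notify→test: test black — skip
          notify→clean: clean black — skip
          notify→index: index is gray → back edge
Back edge closes the cycle index → fetch → deploy → merge → notify → index; its vertices are {fetch, index, merge, deploy, notify}.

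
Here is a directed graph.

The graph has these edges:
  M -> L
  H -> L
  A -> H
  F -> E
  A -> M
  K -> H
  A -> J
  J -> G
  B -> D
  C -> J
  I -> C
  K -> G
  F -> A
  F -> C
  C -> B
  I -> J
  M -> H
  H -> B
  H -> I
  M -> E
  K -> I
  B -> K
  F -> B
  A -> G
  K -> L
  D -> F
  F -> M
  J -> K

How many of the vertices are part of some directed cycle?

10

A vertex is on a directed cycle iff it belongs to a strongly connected component of size ≥ 2 (or has a self-loop).
The vertices on cycles are {A, B, C, D, F, H, I, J, K, M} — 10 in total.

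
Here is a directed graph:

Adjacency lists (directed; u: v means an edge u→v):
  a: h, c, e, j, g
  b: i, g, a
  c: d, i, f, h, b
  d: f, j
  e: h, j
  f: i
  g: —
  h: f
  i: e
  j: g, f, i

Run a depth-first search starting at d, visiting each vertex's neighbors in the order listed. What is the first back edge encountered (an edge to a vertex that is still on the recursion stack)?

h->f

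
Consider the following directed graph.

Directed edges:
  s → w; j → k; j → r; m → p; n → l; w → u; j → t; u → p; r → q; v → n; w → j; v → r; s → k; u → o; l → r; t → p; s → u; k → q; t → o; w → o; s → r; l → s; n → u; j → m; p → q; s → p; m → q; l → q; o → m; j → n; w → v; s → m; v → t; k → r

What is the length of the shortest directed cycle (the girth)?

For each vertex v, BFS finds the shortest path from v back to v.
The shortest such closed walk is s → w → j → n → l → s, length 5.

5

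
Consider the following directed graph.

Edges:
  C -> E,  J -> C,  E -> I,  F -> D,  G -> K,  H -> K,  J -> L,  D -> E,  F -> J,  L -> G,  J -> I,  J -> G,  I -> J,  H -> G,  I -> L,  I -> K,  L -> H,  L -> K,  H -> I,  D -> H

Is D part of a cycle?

D lies on a cycle iff there is a path from D back to itself.
Exploring from D, it never reaches itself; equivalently, its strongly connected component is a singleton.

No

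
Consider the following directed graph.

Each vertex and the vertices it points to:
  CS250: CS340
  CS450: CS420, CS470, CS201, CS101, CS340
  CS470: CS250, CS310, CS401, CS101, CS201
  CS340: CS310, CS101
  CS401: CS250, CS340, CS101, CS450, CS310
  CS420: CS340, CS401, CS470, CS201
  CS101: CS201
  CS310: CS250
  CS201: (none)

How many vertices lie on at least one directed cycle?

7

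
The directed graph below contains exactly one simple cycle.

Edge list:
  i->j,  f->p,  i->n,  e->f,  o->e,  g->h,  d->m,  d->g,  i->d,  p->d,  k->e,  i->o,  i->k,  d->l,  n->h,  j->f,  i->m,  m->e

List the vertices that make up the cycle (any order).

d, e, f, m, p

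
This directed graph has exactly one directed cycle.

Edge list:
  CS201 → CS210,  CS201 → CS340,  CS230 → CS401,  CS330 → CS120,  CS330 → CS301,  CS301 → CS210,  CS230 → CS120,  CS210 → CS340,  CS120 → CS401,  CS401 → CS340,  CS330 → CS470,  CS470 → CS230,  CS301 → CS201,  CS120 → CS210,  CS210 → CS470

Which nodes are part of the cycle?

DFS with gray/black marking from CS470:
CS470 gray
  CS230 gray
    CS120 gray
      CS401 gray
        CS340 gray
        CS340 black
      CS401 black
      CS210 gray
        CS210→CS340: CS340 black — skip
        CS210→CS470: CS470 is gray → back edge
Back edge closes the cycle CS470 → CS230 → CS120 → CS210 → CS470; its vertices are {CS120, CS210, CS230, CS470}.

CS120, CS210, CS230, CS470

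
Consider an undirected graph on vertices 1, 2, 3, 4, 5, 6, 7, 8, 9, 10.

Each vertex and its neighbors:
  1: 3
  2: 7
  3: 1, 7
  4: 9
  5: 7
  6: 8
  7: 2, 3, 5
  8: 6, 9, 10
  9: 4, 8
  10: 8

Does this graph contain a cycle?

No

DFS, tracking each vertex's parent; an edge to a visited non-parent vertex closes a cycle.
Start from 4:
visit 4 (parent –)
  visit 9 (parent 4)
    9–4: parent, skip
    visit 8 (parent 9)
      visit 6 (parent 8)
        6–8: parent, skip
      8–9: parent, skip
      visit 10 (parent 8)
        10–8: parent, skip
visit 1 (parent –)
  visit 3 (parent 1)
    3–1: parent, skip
    visit 7 (parent 3)
      visit 2 (parent 7)
        2–7: parent, skip
      7–3: parent, skip
      visit 5 (parent 7)
        5–7: parent, skip
No non-parent visited neighbor found — the graph is a forest.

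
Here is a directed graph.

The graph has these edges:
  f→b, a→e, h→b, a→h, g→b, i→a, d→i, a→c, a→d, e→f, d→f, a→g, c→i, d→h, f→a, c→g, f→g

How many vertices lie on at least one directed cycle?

A vertex is on a directed cycle iff it belongs to a strongly connected component of size ≥ 2 (or has a self-loop).
The vertices on cycles are {a, c, d, e, f, i} — 6 in total.

6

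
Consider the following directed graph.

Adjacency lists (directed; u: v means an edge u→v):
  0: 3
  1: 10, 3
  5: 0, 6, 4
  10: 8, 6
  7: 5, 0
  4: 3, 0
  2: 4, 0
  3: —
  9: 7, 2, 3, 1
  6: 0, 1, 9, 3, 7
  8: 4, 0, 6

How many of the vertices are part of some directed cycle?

A vertex is on a directed cycle iff it belongs to a strongly connected component of size ≥ 2 (or has a self-loop).
The vertices on cycles are {1, 5, 6, 7, 8, 9, 10} — 7 in total.

7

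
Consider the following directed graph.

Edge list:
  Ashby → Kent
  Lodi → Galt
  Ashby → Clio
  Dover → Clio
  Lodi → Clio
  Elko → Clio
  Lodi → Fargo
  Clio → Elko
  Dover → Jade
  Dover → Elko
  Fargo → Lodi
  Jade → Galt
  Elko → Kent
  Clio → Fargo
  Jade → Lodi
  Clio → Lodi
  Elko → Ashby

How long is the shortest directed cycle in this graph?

2

For each vertex v, BFS finds the shortest path from v back to v.
The shortest such closed walk is Elko → Clio → Elko, length 2.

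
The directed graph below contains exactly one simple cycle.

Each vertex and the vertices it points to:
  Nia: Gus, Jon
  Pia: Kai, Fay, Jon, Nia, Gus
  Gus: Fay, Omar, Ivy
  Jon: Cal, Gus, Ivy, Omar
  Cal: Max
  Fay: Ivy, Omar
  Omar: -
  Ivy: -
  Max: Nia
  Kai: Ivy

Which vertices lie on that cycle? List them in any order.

Cal, Jon, Max, Nia

DFS with gray/black marking from Nia:
Nia gray
  Gus gray
    Fay gray
      Ivy gray
      Ivy black
      Omar gray
      Omar black
    Fay black
    Gus→Omar: Omar black — skip
    Gus→Ivy: Ivy black — skip
  Gus black
  Jon gray
    Cal gray
      Max gray
        Max→Nia: Nia is gray → back edge
Back edge closes the cycle Nia → Jon → Cal → Max → Nia; its vertices are {Cal, Jon, Max, Nia}.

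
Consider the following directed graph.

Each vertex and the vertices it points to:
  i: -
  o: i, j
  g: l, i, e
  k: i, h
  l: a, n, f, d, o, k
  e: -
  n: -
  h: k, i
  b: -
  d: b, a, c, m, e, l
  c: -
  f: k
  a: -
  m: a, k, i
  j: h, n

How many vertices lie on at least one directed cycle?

4

A vertex is on a directed cycle iff it belongs to a strongly connected component of size ≥ 2 (or has a self-loop).
The vertices on cycles are {d, h, k, l} — 4 in total.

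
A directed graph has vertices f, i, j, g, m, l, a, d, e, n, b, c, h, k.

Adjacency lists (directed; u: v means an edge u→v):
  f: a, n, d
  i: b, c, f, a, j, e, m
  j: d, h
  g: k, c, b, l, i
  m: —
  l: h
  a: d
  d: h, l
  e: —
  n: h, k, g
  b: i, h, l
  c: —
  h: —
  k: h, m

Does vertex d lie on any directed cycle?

No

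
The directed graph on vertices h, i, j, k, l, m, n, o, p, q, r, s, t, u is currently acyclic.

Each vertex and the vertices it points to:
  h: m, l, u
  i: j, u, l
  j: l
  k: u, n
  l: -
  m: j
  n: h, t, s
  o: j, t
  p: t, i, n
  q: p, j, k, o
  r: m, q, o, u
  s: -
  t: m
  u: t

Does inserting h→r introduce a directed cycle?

Yes

Adding h→r creates a cycle iff r can already reach h.
Path from r: r → q → k → n → h.
So r → … → h → r is a cycle.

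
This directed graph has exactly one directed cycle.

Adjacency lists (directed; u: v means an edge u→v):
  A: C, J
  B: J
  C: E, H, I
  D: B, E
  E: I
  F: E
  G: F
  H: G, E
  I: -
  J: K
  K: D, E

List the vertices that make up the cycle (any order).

DFS with gray/black marking from J:
J gray
  K gray
    D gray
      B gray
        B→J: J is gray → back edge
Back edge closes the cycle J → K → D → B → J; its vertices are {B, D, J, K}.

B, D, J, K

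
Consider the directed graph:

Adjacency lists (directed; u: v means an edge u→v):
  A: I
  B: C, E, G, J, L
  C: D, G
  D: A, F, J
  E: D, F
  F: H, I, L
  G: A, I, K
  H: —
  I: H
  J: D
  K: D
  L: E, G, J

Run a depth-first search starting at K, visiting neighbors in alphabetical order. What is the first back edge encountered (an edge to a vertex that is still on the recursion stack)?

DFS from K (visiting neighbors in alphabetical order); mark gray on enter, black on exit:
K gray
  D gray
    A gray
      I gray
        H gray
        H black
      I black
    A black
    F gray
      F→H: H black — skip
      F→I: I black — skip
      L gray
        E gray
          E→D: D is gray → back edge
First back edge: E → D.

E→D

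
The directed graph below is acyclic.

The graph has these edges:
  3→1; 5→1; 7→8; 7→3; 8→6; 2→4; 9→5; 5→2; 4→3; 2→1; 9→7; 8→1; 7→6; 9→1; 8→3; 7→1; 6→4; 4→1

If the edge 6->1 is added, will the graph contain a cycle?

Adding 6→1 creates a cycle iff 1 can already reach 6.
Explore from 1: no path reaches 6. The graph stays acyclic.

No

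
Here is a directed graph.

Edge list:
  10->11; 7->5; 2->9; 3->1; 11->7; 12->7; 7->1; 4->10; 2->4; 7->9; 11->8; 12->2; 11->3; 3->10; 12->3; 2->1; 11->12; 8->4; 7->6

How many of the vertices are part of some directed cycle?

7

A vertex is on a directed cycle iff it belongs to a strongly connected component of size ≥ 2 (or has a self-loop).
The vertices on cycles are {2, 3, 4, 8, 10, 11, 12} — 7 in total.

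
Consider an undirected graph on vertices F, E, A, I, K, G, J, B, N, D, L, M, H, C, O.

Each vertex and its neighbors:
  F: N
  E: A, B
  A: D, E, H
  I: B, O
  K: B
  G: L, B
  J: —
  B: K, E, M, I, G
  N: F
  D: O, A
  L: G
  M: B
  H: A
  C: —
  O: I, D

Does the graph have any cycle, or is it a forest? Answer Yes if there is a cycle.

Yes

DFS, tracking each vertex's parent; an edge to a visited non-parent vertex closes a cycle.
Start from B:
visit B (parent –)
  visit K (parent B)
    K–B: parent, skip
  visit E (parent B)
    visit A (parent E)
      visit D (parent A)
        visit O (parent D)
          visit I (parent O)
            I–B: B visited and ≠ parent → cycle
Cycle: B – E – A – D – O – I – B.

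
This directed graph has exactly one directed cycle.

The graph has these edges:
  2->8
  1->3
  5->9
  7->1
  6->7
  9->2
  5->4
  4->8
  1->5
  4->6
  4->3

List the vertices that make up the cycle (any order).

1, 4, 5, 6, 7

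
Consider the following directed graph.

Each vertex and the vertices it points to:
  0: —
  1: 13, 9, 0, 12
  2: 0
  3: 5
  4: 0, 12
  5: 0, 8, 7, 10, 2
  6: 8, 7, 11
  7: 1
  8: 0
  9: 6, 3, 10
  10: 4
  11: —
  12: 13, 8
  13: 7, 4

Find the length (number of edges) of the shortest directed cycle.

3

For each vertex v, BFS finds the shortest path from v back to v.
The shortest such closed walk is 1 → 13 → 7 → 1, length 3.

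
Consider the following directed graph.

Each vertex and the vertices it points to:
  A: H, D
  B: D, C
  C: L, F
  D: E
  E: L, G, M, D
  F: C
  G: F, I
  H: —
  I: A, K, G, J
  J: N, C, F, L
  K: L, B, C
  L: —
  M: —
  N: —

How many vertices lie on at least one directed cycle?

9

A vertex is on a directed cycle iff it belongs to a strongly connected component of size ≥ 2 (or has a self-loop).
The vertices on cycles are {A, B, C, D, E, F, G, I, K} — 9 in total.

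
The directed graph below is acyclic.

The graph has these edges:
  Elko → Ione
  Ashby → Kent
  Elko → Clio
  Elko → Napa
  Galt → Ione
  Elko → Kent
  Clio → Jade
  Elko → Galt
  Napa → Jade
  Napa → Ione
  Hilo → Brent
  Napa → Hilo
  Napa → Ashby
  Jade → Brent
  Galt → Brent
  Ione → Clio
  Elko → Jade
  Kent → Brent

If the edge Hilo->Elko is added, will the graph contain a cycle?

Yes

Adding Hilo→Elko creates a cycle iff Elko can already reach Hilo.
Path from Elko: Elko → Napa → Hilo.
So Elko → … → Hilo → Elko is a cycle.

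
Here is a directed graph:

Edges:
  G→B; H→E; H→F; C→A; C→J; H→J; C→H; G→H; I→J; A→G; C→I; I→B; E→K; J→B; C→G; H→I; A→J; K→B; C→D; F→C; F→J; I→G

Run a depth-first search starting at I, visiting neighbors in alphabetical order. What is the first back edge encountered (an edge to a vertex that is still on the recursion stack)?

A→G

DFS from I (visiting neighbors in alphabetical order); mark gray on enter, black on exit:
I gray
  B gray
  B black
  G gray
    G→B: B black — skip
    H gray
      E gray
        K gray
          K→B: B black — skip
        K black
      E black
      F gray
        C gray
          A gray
            A→G: G is gray → back edge
First back edge: A → G.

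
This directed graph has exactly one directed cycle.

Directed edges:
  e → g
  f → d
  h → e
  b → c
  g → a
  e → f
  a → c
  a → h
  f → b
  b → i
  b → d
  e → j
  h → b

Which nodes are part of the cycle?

a, e, g, h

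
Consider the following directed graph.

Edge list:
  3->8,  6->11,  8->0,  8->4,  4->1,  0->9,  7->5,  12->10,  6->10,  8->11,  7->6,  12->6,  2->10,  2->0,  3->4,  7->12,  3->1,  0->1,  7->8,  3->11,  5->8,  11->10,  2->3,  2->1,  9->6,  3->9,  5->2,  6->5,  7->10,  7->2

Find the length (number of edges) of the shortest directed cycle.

5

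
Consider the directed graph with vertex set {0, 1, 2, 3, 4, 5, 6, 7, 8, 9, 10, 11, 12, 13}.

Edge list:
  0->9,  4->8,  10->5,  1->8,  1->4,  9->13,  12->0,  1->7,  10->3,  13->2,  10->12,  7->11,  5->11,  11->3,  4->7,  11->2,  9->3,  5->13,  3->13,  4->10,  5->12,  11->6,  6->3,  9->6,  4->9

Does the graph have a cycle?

DFS with white/gray/black marking, starting from 11:
11 gray
  6 gray
    3 gray
      13 gray
        2 gray
        2 black
      13 black
    3 black
  6 black
  11→3: 3 black — skip
  11→2: 2 black — skip
11 black
0 gray
  9 gray
    9→3: 3 black — skip
    9→13: 13 black — skip
    9→6: 6 black — skip
  9 black
0 black
1 gray
  4 gray
    7 gray
      7→11: 11 black — skip
    7 black
    4→9: 9 black — skip
    8 gray
    8 black
    10 gray
      10→3: 3 black — skip
      5 gray
        5→11: 11 black — skip
        12 gray
          12→0: 0 black — skip
        12 black
        5→13: 13 black — skip
      5 black
      10→12: 12 black — skip
    10 black
  4 black
  1→7: 7 black — skip
  1→8: 8 black — skip
1 black
Every edge goes to a white or black vertex — no back edge, so the graph is acyclic.

No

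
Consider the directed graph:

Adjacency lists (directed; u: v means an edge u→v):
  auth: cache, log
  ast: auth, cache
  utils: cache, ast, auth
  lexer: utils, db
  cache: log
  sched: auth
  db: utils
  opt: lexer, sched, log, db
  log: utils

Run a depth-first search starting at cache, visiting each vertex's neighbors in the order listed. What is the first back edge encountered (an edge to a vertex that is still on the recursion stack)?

utils→cache

DFS from cache (visiting each vertex's neighbors in the order listed); mark gray on enter, black on exit:
cache gray
  log gray
    utils gray
      utils→cache: cache is gray → back edge
First back edge: utils → cache.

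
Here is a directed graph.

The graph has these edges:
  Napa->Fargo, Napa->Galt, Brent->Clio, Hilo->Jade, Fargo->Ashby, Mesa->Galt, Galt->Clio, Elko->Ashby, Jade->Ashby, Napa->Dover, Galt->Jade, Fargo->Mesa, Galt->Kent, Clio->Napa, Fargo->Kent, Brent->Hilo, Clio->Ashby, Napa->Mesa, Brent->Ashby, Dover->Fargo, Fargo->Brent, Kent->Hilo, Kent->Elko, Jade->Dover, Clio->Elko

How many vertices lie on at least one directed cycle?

A vertex is on a directed cycle iff it belongs to a strongly connected component of size ≥ 2 (or has a self-loop).
The vertices on cycles are {Clio, Galt, Hilo, Jade, Kent, Mesa, Napa, Brent, Dover, Fargo} — 10 in total.

10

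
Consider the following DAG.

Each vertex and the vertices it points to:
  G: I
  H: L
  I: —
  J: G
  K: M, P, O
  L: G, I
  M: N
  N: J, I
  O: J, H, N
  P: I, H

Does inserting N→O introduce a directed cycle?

Adding N→O creates a cycle iff O can already reach N.
Path from O: O → N.
So O → … → N → O is a cycle.

Yes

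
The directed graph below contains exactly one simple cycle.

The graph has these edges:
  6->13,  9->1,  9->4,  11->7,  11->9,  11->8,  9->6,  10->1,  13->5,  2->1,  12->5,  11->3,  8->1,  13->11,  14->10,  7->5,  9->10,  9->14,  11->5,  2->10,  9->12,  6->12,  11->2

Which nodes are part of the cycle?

6, 9, 11, 13

DFS with gray/black marking from 11:
11 gray
  2 gray
    10 gray
      1 gray
      1 black
    10 black
    2→1: 1 black — skip
  2 black
  7 gray
    5 gray
    5 black
  7 black
  8 gray
    8→1: 1 black — skip
  8 black
  9 gray
    14 gray
      14→10: 10 black — skip
    14 black
    6 gray
      12 gray
        12→5: 5 black — skip
      12 black
      13 gray
        13→5: 5 black — skip
        13→11: 11 is gray → back edge
Back edge closes the cycle 11 → 9 → 6 → 13 → 11; its vertices are {6, 9, 11, 13}.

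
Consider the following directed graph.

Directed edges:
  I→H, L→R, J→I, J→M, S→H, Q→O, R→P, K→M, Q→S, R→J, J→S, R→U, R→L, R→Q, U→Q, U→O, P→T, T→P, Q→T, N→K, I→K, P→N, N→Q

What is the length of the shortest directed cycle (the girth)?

2

For each vertex v, BFS finds the shortest path from v back to v.
The shortest such closed walk is L → R → L, length 2.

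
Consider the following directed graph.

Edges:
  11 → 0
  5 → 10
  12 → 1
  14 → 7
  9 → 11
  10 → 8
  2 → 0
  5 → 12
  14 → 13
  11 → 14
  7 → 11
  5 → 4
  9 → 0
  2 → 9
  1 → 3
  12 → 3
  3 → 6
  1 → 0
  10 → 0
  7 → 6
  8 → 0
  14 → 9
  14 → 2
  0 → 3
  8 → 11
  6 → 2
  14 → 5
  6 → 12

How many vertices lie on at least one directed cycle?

A vertex is on a directed cycle iff it belongs to a strongly connected component of size ≥ 2 (or has a self-loop).
The vertices on cycles are {0, 1, 2, 3, 5, 6, 7, 8, 9, 10, 11, 12, 14} — 13 in total.

13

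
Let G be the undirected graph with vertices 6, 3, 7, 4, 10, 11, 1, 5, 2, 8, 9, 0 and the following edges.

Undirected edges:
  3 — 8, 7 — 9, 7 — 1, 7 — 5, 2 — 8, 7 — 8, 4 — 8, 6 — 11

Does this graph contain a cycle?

No

DFS, tracking each vertex's parent; an edge to a visited non-parent vertex closes a cycle.
Start from 5:
visit 5 (parent –)
  visit 7 (parent 5)
    visit 8 (parent 7)
      visit 2 (parent 8)
        2–8: parent, skip
      visit 3 (parent 8)
        3–8: parent, skip
      visit 4 (parent 8)
        4–8: parent, skip
      8–7: parent, skip
    visit 9 (parent 7)
      9–7: parent, skip
    visit 1 (parent 7)
      1–7: parent, skip
    7–5: parent, skip
visit 6 (parent –)
  visit 11 (parent 6)
    11–6: parent, skip
visit 10 (parent –)
visit 0 (parent –)
No non-parent visited neighbor found — the graph is a forest.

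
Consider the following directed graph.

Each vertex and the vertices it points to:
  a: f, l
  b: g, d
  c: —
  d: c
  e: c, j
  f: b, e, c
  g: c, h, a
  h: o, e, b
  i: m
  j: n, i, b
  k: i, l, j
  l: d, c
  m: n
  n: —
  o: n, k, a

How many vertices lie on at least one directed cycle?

9

A vertex is on a directed cycle iff it belongs to a strongly connected component of size ≥ 2 (or has a self-loop).
The vertices on cycles are {a, b, e, f, g, h, j, k, o} — 9 in total.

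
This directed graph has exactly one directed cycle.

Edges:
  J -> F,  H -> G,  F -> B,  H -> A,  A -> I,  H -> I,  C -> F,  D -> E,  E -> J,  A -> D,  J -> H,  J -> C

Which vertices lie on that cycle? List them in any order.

DFS with gray/black marking from J:
J gray
  H gray
    A gray
      I gray
      I black
      D gray
        E gray
          E→J: J is gray → back edge
Back edge closes the cycle J → H → A → D → E → J; its vertices are {A, D, E, H, J}.

A, D, E, H, J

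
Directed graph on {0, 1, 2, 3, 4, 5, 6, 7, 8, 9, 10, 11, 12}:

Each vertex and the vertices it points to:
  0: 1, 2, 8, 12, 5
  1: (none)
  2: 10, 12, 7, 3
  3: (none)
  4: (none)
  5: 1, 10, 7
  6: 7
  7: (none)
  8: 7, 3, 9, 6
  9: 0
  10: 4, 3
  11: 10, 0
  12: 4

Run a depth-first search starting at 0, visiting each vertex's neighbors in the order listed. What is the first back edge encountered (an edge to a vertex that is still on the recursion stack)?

9->0

DFS from 0 (visiting each vertex's neighbors in the order listed); mark gray on enter, black on exit:
0 gray
  1 gray
  1 black
  2 gray
    10 gray
      4 gray
      4 black
      3 gray
      3 black
    10 black
    12 gray
      12→4: 4 black — skip
    12 black
    7 gray
    7 black
    2→3: 3 black — skip
  2 black
  8 gray
    8→7: 7 black — skip
    8→3: 3 black — skip
    9 gray
      9→0: 0 is gray → back edge
First back edge: 9 → 0.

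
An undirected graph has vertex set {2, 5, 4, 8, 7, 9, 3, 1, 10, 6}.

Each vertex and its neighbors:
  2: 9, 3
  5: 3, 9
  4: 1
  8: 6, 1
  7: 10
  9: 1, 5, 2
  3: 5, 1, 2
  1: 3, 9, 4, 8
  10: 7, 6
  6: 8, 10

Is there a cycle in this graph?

DFS, tracking each vertex's parent; an edge to a visited non-parent vertex closes a cycle.
Start from 1:
visit 1 (parent –)
  visit 3 (parent 1)
    visit 5 (parent 3)
      5–3: parent, skip
      visit 9 (parent 5)
        9–1: 1 visited and ≠ parent → cycle
Cycle: 1 – 3 – 5 – 9 – 1.

Yes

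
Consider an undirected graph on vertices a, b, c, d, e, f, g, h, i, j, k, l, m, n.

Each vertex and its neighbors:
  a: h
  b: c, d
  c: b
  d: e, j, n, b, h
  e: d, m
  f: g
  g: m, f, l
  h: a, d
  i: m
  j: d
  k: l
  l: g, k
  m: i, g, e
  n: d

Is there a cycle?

No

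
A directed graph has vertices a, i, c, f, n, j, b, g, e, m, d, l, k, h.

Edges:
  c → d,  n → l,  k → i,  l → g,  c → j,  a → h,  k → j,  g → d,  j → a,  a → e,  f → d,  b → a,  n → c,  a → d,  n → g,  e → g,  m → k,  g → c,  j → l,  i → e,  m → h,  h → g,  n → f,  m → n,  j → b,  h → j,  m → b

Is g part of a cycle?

g is on a cycle iff g can reach itself via ≥1 edge.
g → c → j → l → g — yes.

Yes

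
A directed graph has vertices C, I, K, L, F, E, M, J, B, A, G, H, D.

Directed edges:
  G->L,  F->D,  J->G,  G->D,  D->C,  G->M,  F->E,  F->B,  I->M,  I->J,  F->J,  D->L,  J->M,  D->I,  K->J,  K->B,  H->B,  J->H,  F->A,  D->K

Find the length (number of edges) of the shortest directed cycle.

4

For each vertex v, BFS finds the shortest path from v back to v.
The shortest such closed walk is D → I → J → G → D, length 4.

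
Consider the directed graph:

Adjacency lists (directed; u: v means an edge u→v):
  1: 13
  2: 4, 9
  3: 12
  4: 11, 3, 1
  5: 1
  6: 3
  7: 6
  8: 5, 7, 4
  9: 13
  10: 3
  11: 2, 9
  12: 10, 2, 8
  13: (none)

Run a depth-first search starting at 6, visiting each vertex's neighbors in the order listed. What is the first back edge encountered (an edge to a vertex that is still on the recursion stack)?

10→3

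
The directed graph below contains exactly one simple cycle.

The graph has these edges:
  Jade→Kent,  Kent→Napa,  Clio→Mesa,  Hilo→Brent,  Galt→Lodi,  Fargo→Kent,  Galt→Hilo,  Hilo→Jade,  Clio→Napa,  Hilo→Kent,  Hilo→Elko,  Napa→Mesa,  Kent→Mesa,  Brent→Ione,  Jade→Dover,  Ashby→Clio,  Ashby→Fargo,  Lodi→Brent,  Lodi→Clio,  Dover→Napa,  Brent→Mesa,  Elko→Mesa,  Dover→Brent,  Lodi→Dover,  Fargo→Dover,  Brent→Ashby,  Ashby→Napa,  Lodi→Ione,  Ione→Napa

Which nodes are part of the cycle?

DFS with gray/black marking from Brent:
Brent gray
  Ashby gray
    Clio gray
      Mesa gray
      Mesa black
      Napa gray
        Napa→Mesa: Mesa black — skip
      Napa black
    Clio black
    Ashby→Napa: Napa black — skip
    Fargo gray
      Kent gray
        Kent→Napa: Napa black — skip
        Kent→Mesa: Mesa black — skip
      Kent black
      Dover gray
        Dover→Brent: Brent is gray → back edge
Back edge closes the cycle Brent → Ashby → Fargo → Dover → Brent; its vertices are {Ashby, Brent, Dover, Fargo}.

Ashby, Brent, Dover, Fargo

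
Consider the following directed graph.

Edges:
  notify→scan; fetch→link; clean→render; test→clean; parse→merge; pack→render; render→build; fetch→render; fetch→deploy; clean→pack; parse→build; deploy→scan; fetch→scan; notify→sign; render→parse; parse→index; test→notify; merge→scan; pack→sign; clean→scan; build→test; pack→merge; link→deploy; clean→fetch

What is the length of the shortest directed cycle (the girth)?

For each vertex v, BFS finds the shortest path from v back to v.
The shortest such closed walk is clean → render → build → test → clean, length 4.

4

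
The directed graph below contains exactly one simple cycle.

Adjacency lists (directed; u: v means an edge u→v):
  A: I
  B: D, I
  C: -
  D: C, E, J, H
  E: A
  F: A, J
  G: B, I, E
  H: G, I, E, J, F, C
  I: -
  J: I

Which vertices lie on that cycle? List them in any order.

DFS with gray/black marking from D:
D gray
  C gray
  C black
  E gray
    A gray
      I gray
      I black
    A black
  E black
  J gray
    J→I: I black — skip
  J black
  H gray
    G gray
      B gray
        B→D: D is gray → back edge
Back edge closes the cycle D → H → G → B → D; its vertices are {B, D, G, H}.

B, D, G, H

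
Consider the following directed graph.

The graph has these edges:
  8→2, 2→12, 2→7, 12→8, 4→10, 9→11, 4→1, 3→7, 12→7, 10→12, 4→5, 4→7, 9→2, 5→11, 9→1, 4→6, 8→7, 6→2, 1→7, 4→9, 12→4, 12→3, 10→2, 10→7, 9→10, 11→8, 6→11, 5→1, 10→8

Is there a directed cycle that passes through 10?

10 is on a cycle iff 10 can reach itself via ≥1 edge.
10 → 12 → 4 → 10 — yes.

Yes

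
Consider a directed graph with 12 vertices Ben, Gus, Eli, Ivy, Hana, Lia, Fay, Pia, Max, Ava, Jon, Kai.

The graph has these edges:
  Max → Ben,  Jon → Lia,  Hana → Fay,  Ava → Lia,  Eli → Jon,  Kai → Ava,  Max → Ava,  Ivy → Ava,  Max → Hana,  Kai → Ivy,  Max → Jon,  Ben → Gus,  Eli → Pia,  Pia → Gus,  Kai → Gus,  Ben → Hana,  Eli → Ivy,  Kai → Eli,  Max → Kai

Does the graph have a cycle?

DFS with white/gray/black marking, starting from Lia:
Lia gray
Lia black
Ben gray
  Hana gray
    Fay gray
    Fay black
  Hana black
  Gus gray
  Gus black
Ben black
Eli gray
  Ivy gray
    Ava gray
      Ava→Lia: Lia black — skip
    Ava black
  Ivy black
  Pia gray
    Pia→Gus: Gus black — skip
  Pia black
  Jon gray
    Jon→Lia: Lia black — skip
  Jon black
Eli black
Max gray
  Max→Ben: Ben black — skip
  Max→Hana: Hana black — skip
  Max→Jon: Jon black — skip
  Max→Ava: Ava black — skip
  Kai gray
    Kai→Ivy: Ivy black — skip
    Kai→Ava: Ava black — skip
    Kai→Eli: Eli black — skip
    Kai→Gus: Gus black — skip
  Kai black
Max black
Every edge goes to a white or black vertex — no back edge, so the graph is acyclic.

No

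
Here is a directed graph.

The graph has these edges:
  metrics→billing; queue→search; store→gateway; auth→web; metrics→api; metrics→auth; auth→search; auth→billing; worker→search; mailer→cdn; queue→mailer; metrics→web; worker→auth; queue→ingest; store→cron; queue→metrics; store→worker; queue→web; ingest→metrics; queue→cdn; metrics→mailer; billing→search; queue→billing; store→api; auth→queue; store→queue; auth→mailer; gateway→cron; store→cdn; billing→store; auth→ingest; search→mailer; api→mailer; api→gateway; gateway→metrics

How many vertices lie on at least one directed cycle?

9

A vertex is on a directed cycle iff it belongs to a strongly connected component of size ≥ 2 (or has a self-loop).
The vertices on cycles are {api, auth, queue, store, ingest, worker, billing, gateway, metrics} — 9 in total.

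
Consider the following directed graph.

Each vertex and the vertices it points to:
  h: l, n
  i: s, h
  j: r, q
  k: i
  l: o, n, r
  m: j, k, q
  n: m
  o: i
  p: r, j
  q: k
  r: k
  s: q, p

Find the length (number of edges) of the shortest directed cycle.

4

For each vertex v, BFS finds the shortest path from v back to v.
The shortest such closed walk is i → s → q → k → i, length 4.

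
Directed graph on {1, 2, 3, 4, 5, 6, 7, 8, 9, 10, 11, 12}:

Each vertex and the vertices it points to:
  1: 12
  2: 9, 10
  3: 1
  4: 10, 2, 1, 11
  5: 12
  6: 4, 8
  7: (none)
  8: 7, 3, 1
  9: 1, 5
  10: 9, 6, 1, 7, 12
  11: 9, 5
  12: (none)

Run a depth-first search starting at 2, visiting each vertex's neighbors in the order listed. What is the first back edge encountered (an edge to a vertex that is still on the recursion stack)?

DFS from 2 (visiting each vertex's neighbors in the order listed); mark gray on enter, black on exit:
2 gray
  9 gray
    1 gray
      12 gray
      12 black
    1 black
    5 gray
      5→12: 12 black — skip
    5 black
  9 black
  10 gray
    10→9: 9 black — skip
    6 gray
      4 gray
        4→10: 10 is gray → back edge
First back edge: 4 → 10.

4->10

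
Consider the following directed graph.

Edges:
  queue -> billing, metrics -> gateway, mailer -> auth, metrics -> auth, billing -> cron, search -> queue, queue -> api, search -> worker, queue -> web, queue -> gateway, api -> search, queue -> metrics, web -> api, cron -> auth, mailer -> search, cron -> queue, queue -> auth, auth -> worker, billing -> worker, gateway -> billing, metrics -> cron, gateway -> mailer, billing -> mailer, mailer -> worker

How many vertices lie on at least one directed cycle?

A vertex is on a directed cycle iff it belongs to a strongly connected component of size ≥ 2 (or has a self-loop).
The vertices on cycles are {api, web, cron, queue, mailer, search, billing, gateway, metrics} — 9 in total.

9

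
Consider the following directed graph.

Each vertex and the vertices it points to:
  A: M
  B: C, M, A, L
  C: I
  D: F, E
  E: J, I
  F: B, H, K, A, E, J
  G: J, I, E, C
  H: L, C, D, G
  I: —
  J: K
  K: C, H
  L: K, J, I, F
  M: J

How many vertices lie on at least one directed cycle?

11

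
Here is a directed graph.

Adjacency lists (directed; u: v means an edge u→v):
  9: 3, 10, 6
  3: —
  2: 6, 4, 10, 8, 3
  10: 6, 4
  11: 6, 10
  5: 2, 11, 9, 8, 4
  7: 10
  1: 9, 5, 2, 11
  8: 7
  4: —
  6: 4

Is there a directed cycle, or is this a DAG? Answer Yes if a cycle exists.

No

DFS with white/gray/black marking, starting from 4:
4 gray
4 black
9 gray
  3 gray
  3 black
  10 gray
    6 gray
      6→4: 4 black — skip
    6 black
    10→4: 4 black — skip
  10 black
  9→6: 6 black — skip
9 black
2 gray
  2→6: 6 black — skip
  2→4: 4 black — skip
  2→10: 10 black — skip
  8 gray
    7 gray
      7→10: 10 black — skip
    7 black
  8 black
  2→3: 3 black — skip
2 black
11 gray
  11→6: 6 black — skip
  11→10: 10 black — skip
11 black
5 gray
  5→2: 2 black — skip
  5→11: 11 black — skip
  5→9: 9 black — skip
  5→8: 8 black — skip
  5→4: 4 black — skip
5 black
1 gray
  1→9: 9 black — skip
  1→5: 5 black — skip
  1→2: 2 black — skip
  1→11: 11 black — skip
1 black
Every edge goes to a white or black vertex — no back edge, so the graph is acyclic.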